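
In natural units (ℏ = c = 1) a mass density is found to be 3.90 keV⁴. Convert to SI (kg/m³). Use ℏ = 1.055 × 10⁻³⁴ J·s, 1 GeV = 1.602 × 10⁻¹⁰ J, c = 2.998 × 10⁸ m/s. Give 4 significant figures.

Mass density is [E]/(c²[L]³) = [E]⁴/(ℏ³c⁵).
1 GeV⁴ → 1/(ℏ³c⁵) × (1 GeV in J)⁴ = 2.316 × 10²⁰ kg/m³.
Convert the energy scale: 3.90 keV⁴ = 3.90 × 10⁻²⁴ GeV⁴.
Result: 3.90 × 10⁻²⁴ × 2.316 × 10²⁰ = 9.032 × 10⁻⁴ kg/m³.

9.032 × 10⁻⁴ kg/m³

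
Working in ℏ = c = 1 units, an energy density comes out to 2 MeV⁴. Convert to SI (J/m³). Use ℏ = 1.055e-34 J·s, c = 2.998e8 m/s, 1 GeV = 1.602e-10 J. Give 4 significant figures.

4.163e25 J/m³

[E]/[L]³ = [E]⁴/(ℏc)³; restore (ℏc)⁻³.
1 GeV⁴ → 1/(ℏc)³ × (1 GeV in J)⁴ = 2.082e37 J/m³.
Convert the energy scale: 2 MeV⁴ = 2.00e-12 GeV⁴.
Result: 2.00e-12 × 2.082e37 = 4.163e25 J/m³.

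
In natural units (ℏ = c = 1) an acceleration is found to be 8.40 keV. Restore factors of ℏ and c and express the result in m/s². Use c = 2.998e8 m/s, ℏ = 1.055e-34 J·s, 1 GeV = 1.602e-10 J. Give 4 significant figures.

3.824e27 m/s²

Acceleration is [L]/[T]² = c·[E]/ℏ.
1 GeV → c/ℏ × (1 GeV in J) = 4.552e32 m/s².
Convert the energy scale: 8.40 keV = 8.40e-6 GeV.
Result: 8.40e-6 × 4.552e32 = 3.824e27 m/s².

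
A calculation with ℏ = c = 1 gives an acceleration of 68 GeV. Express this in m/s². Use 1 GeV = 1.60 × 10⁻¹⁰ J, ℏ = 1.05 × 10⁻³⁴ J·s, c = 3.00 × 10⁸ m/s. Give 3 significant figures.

Acceleration is [L]/[T]² = c·[E]/ℏ.
1 GeV → c/ℏ × (1 GeV in J) = 4.57 × 10³² m/s².
Result: 68 × 4.57 × 10³² = 3.11 × 10³⁴ m/s².

3.11 × 10³⁴ m/s²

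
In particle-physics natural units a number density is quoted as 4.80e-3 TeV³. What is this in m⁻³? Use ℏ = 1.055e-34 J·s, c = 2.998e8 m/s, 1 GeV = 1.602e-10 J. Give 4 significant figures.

Number density is [L]⁻³ = [E]³/(ℏc)³.
1 GeV³ → 1/(ℏc)³ × (1 GeV in J)³ = 1.299e47 m⁻³.
Convert the energy scale: 4.80e-3 TeV³ = 4.80e6 GeV³.
Result: 4.80e6 × 1.299e47 = 6.237e53 m⁻³.

6.237e53 m⁻³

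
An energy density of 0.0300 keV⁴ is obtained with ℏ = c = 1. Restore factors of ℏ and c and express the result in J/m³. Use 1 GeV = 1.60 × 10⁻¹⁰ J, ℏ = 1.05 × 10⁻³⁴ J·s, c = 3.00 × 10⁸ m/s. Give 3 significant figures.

[E]/[L]³ = [E]⁴/(ℏc)³; restore (ℏc)⁻³.
1 GeV⁴ → 1/(ℏc)³ × (1 GeV in J)⁴ = 2.10 × 10³⁷ J/m³.
Convert the energy scale: 0.0300 keV⁴ = 3.00 × 10⁻²⁶ GeV⁴.
Result: 3.00 × 10⁻²⁶ × 2.10 × 10³⁷ = 6.29 × 10¹¹ J/m³.

6.29 × 10¹¹ J/m³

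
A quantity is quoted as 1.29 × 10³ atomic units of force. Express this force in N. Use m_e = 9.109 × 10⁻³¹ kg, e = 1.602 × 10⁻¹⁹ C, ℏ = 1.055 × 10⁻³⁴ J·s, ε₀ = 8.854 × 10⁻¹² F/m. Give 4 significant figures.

1.060 × 10⁻⁴ N

One atomic unit of force: F_au = E_h/a₀ = m_e²e⁶/((4πε₀)³ℏ⁴) = 8.220 × 10⁻⁸ N.
1.29 × 10³ × 8.220 × 10⁻⁸ N = 1.060 × 10⁻⁴ N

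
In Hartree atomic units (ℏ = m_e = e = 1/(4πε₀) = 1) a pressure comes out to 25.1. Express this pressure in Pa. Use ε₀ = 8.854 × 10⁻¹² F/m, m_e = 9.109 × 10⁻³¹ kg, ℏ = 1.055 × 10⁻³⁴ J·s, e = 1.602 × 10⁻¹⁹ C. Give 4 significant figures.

One atomic unit of pressure: P_au = E_h/a₀³ = m_e⁴e¹⁰/((4πε₀)⁵ℏ⁸) = 2.929 × 10¹³ Pa.
25.1 × 2.929 × 10¹³ Pa = 7.352 × 10¹⁴ Pa

7.352 × 10¹⁴ Pa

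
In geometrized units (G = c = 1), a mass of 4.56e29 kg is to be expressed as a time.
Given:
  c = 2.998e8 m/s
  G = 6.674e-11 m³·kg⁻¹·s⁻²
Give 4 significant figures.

1.129e-6 s

Mass → time via G/c³.
4.56e29 kg × (G/c³) = 1.129e-6 s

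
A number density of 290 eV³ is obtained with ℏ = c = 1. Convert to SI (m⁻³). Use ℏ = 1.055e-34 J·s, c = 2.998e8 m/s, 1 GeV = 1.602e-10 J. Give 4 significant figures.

3.768e22 m⁻³

Number density is [L]⁻³ = [E]³/(ℏc)³.
1 GeV³ → 1/(ℏc)³ × (1 GeV in J)³ = 1.299e47 m⁻³.
Convert the energy scale: 290 eV³ = 2.90e-25 GeV³.
Result: 2.90e-25 × 1.299e47 = 3.768e22 m⁻³.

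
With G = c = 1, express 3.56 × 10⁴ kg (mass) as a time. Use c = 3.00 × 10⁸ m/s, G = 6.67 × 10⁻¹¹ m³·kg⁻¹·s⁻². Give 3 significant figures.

8.79 × 10⁻³² s

Mass → time via G/c³.
3.56 × 10⁴ kg × (G/c³) = 8.79 × 10⁻³² s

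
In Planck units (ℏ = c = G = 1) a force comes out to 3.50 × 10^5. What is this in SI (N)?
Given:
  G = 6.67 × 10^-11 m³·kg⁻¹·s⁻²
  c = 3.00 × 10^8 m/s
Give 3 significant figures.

4.25 × 10^49 N

One Planck force: F_P = c⁴/G = 1.21 × 10^44 N.
3.50 × 10^5 × 1.21 × 10^44 N = 4.25 × 10^49 N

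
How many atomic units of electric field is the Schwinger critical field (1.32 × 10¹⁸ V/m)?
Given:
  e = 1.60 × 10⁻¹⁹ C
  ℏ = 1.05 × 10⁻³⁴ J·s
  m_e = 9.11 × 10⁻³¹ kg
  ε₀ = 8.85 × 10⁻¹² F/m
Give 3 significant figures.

atomic unit of electric field: E_au = E_h/(e a₀) = m_e²e⁵/((4πε₀)³ℏ⁴) = 5.20 × 10¹¹ V/m.
1.32 × 10¹⁸ / 5.20 × 10¹¹ = 2.54 × 10⁶

2.54 × 10⁶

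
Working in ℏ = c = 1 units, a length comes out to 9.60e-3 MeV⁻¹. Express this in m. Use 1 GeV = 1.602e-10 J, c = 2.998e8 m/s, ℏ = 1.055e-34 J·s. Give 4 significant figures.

A length is [E]⁻¹ in ℏ=c=1; restore one factor of ℏc.
1 GeV⁻¹ → ℏc × (1 GeV in J)⁻¹ = 1.974e-16 m.
Convert the energy scale: 9.60e-3 MeV⁻¹ = 9.60 GeV⁻¹.
Result: 9.60 × 1.974e-16 = 1.895e-15 m.

1.895e-15 m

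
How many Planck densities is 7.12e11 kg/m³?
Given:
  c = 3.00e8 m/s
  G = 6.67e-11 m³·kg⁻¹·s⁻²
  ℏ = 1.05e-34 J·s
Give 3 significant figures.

1.37e-85

Planck density: ρ_P = c⁵/(ℏG²) = 5.20e96 kg/m³.
7.12e11 / 5.20e96 = 1.37e-85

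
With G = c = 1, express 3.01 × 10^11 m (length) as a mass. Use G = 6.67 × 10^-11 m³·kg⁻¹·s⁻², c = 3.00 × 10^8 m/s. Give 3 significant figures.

4.06 × 10^38 kg

Length → mass via c²/G.
3.01 × 10^11 m × (c²/G) = 4.06 × 10^38 kg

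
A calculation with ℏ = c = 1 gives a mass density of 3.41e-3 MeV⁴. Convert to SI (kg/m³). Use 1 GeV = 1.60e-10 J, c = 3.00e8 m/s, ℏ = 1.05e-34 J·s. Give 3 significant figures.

Mass density is [E]/(c²[L]³) = [E]⁴/(ℏ³c⁵).
1 GeV⁴ → 1/(ℏ³c⁵) × (1 GeV in J)⁴ = 2.33e20 kg/m³.
Convert the energy scale: 3.41e-3 MeV⁴ = 3.41e-15 GeV⁴.
Result: 3.41e-15 × 2.33e20 = 7.94e5 kg/m³.

7.94e5 kg/m³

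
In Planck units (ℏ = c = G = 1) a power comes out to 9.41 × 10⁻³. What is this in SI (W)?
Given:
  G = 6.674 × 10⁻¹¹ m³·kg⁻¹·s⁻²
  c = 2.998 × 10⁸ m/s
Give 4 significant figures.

One Planck power: P_P = c⁵/G = 3.629 × 10⁵² W.
9.41 × 10⁻³ × 3.629 × 10⁵² W = 3.415 × 10⁵⁰ W

3.415 × 10⁵⁰ W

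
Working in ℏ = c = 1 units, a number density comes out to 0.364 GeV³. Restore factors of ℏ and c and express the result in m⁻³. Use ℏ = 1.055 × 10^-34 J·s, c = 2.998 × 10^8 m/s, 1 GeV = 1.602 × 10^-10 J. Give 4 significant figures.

Number density is [L]⁻³ = [E]³/(ℏc)³.
1 GeV³ → 1/(ℏc)³ × (1 GeV in J)³ = 1.299 × 10^47 m⁻³.
Result: 0.364 × 1.299 × 10^47 = 4.730 × 10^46 m⁻³.

4.730 × 10^46 m⁻³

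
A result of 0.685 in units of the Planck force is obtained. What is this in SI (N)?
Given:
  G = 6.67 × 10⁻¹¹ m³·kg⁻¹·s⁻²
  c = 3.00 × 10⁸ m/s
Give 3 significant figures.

One Planck force: F_P = c⁴/G = 1.21 × 10⁴⁴ N.
0.685 × 1.21 × 10⁴⁴ N = 8.32 × 10⁴³ N

8.32 × 10⁴³ N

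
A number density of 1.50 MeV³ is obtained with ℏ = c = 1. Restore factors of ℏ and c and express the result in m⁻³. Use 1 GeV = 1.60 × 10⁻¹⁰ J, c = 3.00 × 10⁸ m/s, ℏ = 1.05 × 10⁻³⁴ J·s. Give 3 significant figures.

1.97 × 10³⁸ m⁻³

Number density is [L]⁻³ = [E]³/(ℏc)³.
1 GeV³ → 1/(ℏc)³ × (1 GeV in J)³ = 1.31 × 10⁴⁷ m⁻³.
Convert the energy scale: 1.50 MeV³ = 1.50 × 10⁻⁹ GeV³.
Result: 1.50 × 10⁻⁹ × 1.31 × 10⁴⁷ = 1.97 × 10³⁸ m⁻³.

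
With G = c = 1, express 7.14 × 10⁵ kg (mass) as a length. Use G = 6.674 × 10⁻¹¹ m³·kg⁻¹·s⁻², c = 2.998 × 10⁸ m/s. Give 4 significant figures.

5.302 × 10⁻²² m

In G = c = 1 units mass has dimensions of length; the conversion factor is G/c².
7.14 × 10⁵ kg × (G/c²) = 5.302 × 10⁻²² m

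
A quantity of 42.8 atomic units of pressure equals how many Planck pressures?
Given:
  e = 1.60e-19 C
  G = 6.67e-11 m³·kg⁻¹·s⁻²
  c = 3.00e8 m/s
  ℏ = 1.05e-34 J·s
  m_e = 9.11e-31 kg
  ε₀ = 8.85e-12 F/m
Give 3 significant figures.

2.75e-99

atomic unit of pressure: P_au = E_h/a₀³ = m_e⁴e¹⁰/((4πε₀)⁵ℏ⁸) = 3.01e13 Pa
Planck pressure: p_P = c⁷/(ℏG²) = 4.68e113 Pa
42.8 × 3.01e13 / 4.68e113 = 2.75e-99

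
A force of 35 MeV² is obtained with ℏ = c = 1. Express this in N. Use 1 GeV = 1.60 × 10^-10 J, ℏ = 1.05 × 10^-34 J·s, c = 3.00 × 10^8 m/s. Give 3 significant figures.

Force is [E]/[L] = [E]²/(ℏc); restore (ℏc)⁻¹.
1 GeV² → 1/(ℏc) × (1 GeV in J)² = 8.13 × 10^5 N.
Convert the energy scale: 35 MeV² = 3.50 × 10^-5 GeV².
Result: 3.50 × 10^-5 × 8.13 × 10^5 = 28.4 N.

28.4 N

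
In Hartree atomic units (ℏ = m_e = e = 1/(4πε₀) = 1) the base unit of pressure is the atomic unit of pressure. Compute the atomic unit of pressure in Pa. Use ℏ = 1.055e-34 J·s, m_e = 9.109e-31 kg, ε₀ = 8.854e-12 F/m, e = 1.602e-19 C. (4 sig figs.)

P_au = E_h/a₀³ = m_e⁴e¹⁰/((4πε₀)⁵ℏ⁸)
E_h = 4.354e-18 J
a₀ = 5.297e-11 m
E_h/a₀³ = 2.929e13 Pa

2.929e13 Pa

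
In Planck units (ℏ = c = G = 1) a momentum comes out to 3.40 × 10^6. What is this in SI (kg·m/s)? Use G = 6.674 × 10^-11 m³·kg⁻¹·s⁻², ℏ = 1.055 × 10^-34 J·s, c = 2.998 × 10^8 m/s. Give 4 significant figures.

2.219 × 10^7 kg·m/s

One Planck momentum: p_P = √(ℏc³/G) = 6.527 kg·m/s.
3.40 × 10^6 × 6.527 kg·m/s = 2.219 × 10^7 kg·m/s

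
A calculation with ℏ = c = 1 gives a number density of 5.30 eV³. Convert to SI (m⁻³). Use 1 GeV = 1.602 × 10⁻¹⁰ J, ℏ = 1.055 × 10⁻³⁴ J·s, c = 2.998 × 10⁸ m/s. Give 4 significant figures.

Number density is [L]⁻³ = [E]³/(ℏc)³.
1 GeV³ → 1/(ℏc)³ × (1 GeV in J)³ = 1.299 × 10⁴⁷ m⁻³.
Convert the energy scale: 5.30 eV³ = 5.30 × 10⁻²⁷ GeV³.
Result: 5.30 × 10⁻²⁷ × 1.299 × 10⁴⁷ = 6.887 × 10²⁰ m⁻³.

6.887 × 10²⁰ m⁻³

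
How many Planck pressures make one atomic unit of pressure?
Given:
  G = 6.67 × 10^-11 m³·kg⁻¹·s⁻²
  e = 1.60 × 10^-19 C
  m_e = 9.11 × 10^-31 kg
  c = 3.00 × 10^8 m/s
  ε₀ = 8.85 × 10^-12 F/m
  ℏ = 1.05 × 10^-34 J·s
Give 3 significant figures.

atomic unit of pressure: P_au = E_h/a₀³ = m_e⁴e¹⁰/((4πε₀)⁵ℏ⁸) = 3.01 × 10^13 Pa
Planck pressure: p_P = c⁷/(ℏG²) = 4.68 × 10^113 Pa
ratio = 3.01 × 10^13 / 4.68 × 10^113 = 6.44 × 10^-101

6.44 × 10^-101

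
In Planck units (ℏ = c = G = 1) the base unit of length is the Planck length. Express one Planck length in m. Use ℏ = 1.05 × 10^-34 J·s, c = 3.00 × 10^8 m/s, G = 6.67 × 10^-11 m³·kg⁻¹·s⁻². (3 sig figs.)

ℓ_P = √(ℏG/c³)
  = √(2.59 × 10^-70)
  = 1.61 × 10^-35 m

1.61 × 10^-35 m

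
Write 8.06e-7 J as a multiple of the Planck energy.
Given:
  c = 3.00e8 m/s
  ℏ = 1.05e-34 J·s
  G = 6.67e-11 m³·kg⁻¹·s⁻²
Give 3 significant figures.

Planck energy: E_P = √(ℏc⁵/G) = 1.96e9 J.
8.06e-7 / 1.96e9 = 4.12e-16

4.12e-16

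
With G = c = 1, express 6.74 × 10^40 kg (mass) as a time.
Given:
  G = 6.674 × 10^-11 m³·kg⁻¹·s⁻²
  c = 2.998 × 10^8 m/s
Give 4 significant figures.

1.669 × 10^5 s

Mass → time via G/c³.
6.74 × 10^40 kg × (G/c³) = 1.669 × 10^5 s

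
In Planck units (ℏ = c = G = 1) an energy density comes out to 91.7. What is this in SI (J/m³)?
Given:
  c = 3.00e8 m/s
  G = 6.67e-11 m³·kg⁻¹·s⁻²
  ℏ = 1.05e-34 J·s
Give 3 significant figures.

One Planck energy density: u_P = c⁷/(ℏG²) = 4.68e113 J/m³.
91.7 × 4.68e113 J/m³ = 4.29e115 J/m³

4.29e115 J/m³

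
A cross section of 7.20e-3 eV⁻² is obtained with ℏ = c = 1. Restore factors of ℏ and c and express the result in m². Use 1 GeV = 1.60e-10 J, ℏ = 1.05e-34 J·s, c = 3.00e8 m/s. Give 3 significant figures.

Area is [L]² = [E]⁻²·(ℏc)²; restore (ℏc)².
1 GeV⁻² → (ℏc)² × (1 GeV in J)⁻² = 3.88e-32 m².
Convert the energy scale: 7.20e-3 eV⁻² = 7.20e15 GeV⁻².
Result: 7.20e15 × 3.88e-32 = 2.79e-16 m².

2.79e-16 m²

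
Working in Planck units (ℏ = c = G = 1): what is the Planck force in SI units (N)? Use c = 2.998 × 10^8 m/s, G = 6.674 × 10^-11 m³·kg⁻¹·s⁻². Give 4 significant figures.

From ℏ = c = G = 1 the force scale is F_P = c⁴/G.
  = 8.078 × 10^33 / 6.674 × 10^-11
  = 1.210 × 10^44 N

1.210 × 10^44 N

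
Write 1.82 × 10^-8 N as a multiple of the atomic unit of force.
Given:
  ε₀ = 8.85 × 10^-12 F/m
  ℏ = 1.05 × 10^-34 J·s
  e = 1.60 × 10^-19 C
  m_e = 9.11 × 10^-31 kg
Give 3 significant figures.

atomic unit of force: F_au = E_h/a₀ = m_e²e⁶/((4πε₀)³ℏ⁴) = 8.33 × 10^-8 N.
1.82 × 10^-8 / 8.33 × 10^-8 = 0.219

0.219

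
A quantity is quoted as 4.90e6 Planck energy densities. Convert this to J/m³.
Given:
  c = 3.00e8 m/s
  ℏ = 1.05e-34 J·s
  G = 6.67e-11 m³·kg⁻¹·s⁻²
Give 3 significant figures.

One Planck energy density: u_P = c⁷/(ℏG²) = 4.68e113 J/m³.
4.90e6 × 4.68e113 J/m³ = 2.29e120 J/m³

2.29e120 J/m³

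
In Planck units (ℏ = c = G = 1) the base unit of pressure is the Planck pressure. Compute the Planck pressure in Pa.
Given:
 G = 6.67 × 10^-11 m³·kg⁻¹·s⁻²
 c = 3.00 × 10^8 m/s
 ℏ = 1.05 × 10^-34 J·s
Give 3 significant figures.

p_P = c⁷/(ℏG²)
  = 2.19 × 10^59 / 4.67 × 10^-55
  = 4.68 × 10^113 Pa

4.68 × 10^113 Pa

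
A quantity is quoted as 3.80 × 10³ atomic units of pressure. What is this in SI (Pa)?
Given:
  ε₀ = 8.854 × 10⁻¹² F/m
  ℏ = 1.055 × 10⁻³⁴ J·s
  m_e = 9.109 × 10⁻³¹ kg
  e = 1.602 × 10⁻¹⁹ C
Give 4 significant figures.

One atomic unit of pressure: P_au = E_h/a₀³ = m_e⁴e¹⁰/((4πε₀)⁵ℏ⁸) = 2.929 × 10¹³ Pa.
3.80 × 10³ × 2.929 × 10¹³ Pa = 1.113 × 10¹⁷ Pa

1.113 × 10¹⁷ Pa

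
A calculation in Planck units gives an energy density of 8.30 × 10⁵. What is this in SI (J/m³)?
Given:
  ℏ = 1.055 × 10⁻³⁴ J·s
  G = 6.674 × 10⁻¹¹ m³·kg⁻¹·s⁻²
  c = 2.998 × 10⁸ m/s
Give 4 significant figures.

One Planck energy density: u_P = c⁷/(ℏG²) = 4.632 × 10¹¹³ J/m³.
8.30 × 10⁵ × 4.632 × 10¹¹³ J/m³ = 3.845 × 10¹¹⁹ J/m³

3.845 × 10¹¹⁹ J/m³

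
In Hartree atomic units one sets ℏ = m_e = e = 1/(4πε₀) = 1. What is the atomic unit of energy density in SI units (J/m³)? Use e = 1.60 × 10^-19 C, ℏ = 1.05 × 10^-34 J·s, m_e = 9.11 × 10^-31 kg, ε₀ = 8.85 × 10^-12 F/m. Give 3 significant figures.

u_au = E_h/a₀³ = m_e⁴e¹⁰/((4πε₀)⁵ℏ⁸)
E_h = 4.38 × 10^-18 J
a₀ = 5.26 × 10^-11 m
E_h/a₀³ = 3.01 × 10^13 J/m³

3.01 × 10^13 J/m³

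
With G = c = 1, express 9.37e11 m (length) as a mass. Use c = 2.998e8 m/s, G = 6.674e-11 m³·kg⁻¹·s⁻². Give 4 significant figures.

Length → mass via c²/G.
9.37e11 m × (c²/G) = 1.262e39 kg

1.262e39 kg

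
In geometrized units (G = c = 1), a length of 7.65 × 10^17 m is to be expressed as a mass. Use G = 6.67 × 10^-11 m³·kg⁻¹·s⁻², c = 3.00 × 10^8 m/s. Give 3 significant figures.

Length → mass via c²/G.
7.65 × 10^17 m × (c²/G) = 1.03 × 10^45 kg

1.03 × 10^45 kg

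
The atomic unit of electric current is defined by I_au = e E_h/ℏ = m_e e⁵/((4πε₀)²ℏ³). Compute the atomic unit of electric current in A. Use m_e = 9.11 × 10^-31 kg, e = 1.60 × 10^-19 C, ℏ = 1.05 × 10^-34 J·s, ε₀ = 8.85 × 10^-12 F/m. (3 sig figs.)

I_au = e E_h/ℏ = m_e e⁵/((4πε₀)²ℏ³)
E_h = 4.38 × 10^-18 J
e·E_h/ℏ = 6.67 × 10^-3 A

6.67 × 10^-3 A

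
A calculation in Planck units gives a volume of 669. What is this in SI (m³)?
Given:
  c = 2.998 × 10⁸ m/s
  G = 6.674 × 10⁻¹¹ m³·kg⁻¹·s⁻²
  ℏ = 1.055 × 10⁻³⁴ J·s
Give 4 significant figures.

2.826 × 10⁻¹⁰² m³

One Planck volume: V_P = (ℏG/c³)^(3/2) = 4.224 × 10⁻¹⁰⁵ m³.
669 × 4.224 × 10⁻¹⁰⁵ m³ = 2.826 × 10⁻¹⁰² m³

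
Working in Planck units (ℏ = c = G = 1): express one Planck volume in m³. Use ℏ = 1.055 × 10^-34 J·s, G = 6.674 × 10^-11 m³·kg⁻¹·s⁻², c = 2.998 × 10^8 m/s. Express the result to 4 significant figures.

4.224 × 10^-105 m³

Dimensional analysis gives V_P = (ℏG/c³)^(3/2).
  = √(1.784 × 10^-209)
  = 4.224 × 10^-105 m³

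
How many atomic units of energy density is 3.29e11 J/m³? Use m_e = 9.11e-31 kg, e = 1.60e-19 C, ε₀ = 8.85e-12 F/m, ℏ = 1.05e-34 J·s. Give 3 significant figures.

0.0109

atomic unit of energy density: u_au = E_h/a₀³ = m_e⁴e¹⁰/((4πε₀)⁵ℏ⁸) = 3.01e13 J/m³.
3.29e11 / 3.01e13 = 0.0109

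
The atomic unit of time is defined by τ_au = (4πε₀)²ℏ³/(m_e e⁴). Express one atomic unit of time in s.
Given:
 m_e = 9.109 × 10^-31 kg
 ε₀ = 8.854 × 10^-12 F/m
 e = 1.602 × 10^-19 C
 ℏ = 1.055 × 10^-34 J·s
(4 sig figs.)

2.423 × 10^-17 s

τ_au = (4πε₀)²ℏ³/(m_e e⁴)
E_h = 4.354 × 10^-18 J
ℏ/E_h = 2.423 × 10^-17 s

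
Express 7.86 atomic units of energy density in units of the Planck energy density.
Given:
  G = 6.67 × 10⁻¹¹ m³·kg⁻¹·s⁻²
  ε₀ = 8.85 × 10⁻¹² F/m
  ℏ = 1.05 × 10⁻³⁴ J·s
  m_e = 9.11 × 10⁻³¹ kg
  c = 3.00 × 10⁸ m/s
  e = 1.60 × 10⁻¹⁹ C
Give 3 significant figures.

atomic unit of energy density: u_au = E_h/a₀³ = m_e⁴e¹⁰/((4πε₀)⁵ℏ⁸) = 3.01 × 10¹³ J/m³
Planck energy density: u_P = c⁷/(ℏG²) = 4.68 × 10¹¹³ J/m³
7.86 × 3.01 × 10¹³ / 4.68 × 10¹¹³ = 5.06 × 10⁻¹⁰⁰

5.06 × 10⁻¹⁰⁰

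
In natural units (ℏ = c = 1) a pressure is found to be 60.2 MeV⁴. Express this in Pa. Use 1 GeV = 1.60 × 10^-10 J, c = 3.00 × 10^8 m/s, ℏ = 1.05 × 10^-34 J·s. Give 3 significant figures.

Pressure is [E]/[L]³ = [E]⁴/(ℏc)³.
1 GeV⁴ → 1/(ℏc)³ × (1 GeV in J)⁴ = 2.10 × 10^37 Pa.
Convert the energy scale: 60.2 MeV⁴ = 6.02 × 10^-11 GeV⁴.
Result: 6.02 × 10^-11 × 2.10 × 10^37 = 1.26 × 10^27 Pa.

1.26 × 10^27 Pa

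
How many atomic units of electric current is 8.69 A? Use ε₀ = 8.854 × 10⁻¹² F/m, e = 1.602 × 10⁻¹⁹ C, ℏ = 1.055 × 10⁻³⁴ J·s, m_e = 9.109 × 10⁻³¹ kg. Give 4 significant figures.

atomic unit of electric current: I_au = e E_h/ℏ = m_e e⁵/((4πε₀)²ℏ³) = 6.612 × 10⁻³ A.
8.69 / 6.612 × 10⁻³ = 1.314 × 10³

1.314 × 10³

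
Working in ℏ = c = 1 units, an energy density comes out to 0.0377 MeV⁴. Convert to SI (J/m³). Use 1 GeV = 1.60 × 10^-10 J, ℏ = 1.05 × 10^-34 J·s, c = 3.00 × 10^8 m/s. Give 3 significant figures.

7.90 × 10^23 J/m³

[E]/[L]³ = [E]⁴/(ℏc)³; restore (ℏc)⁻³.
1 GeV⁴ → 1/(ℏc)³ × (1 GeV in J)⁴ = 2.10 × 10^37 J/m³.
Convert the energy scale: 0.0377 MeV⁴ = 3.77 × 10^-14 GeV⁴.
Result: 3.77 × 10^-14 × 2.10 × 10^37 = 7.90 × 10^23 J/m³.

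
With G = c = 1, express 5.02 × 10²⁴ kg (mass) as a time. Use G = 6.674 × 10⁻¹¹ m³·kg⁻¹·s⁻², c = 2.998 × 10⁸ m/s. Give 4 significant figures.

Mass → time via G/c³.
5.02 × 10²⁴ kg × (G/c³) = 1.243 × 10⁻¹¹ s

1.243 × 10⁻¹¹ s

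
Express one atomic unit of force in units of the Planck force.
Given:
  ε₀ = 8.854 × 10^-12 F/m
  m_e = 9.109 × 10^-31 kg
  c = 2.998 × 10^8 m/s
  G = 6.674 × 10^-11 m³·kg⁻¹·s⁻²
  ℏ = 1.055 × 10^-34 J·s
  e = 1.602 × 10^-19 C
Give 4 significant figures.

atomic unit of force: F_au = E_h/a₀ = m_e²e⁶/((4πε₀)³ℏ⁴) = 8.220 × 10^-8 N
Planck force: F_P = c⁴/G = 1.210 × 10^44 N
ratio = 8.220 × 10^-8 / 1.210 × 10^44 = 6.791 × 10^-52

6.791 × 10^-52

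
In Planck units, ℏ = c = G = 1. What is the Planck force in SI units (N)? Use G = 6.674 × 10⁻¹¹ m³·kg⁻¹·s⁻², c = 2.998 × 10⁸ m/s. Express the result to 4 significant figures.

1.210 × 10⁴⁴ N

The unique combination of the constants set to 1 with dimensions of force is F_P = c⁴/G.
  = 8.078 × 10³³ / 6.674 × 10⁻¹¹
  = 1.210 × 10⁴⁴ N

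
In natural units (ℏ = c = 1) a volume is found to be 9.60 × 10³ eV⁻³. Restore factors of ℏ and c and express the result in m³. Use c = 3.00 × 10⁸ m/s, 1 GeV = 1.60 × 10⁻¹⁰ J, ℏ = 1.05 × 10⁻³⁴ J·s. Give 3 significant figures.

7.33 × 10⁻¹⁷ m³

Volume is [L]³ = [E]⁻³·(ℏc)³.
1 GeV⁻³ → (ℏc)³ × (1 GeV in J)⁻³ = 7.63 × 10⁻⁴⁸ m³.
Convert the energy scale: 9.60 × 10³ eV⁻³ = 9.60 × 10³⁰ GeV⁻³.
Result: 9.60 × 10³⁰ × 7.63 × 10⁻⁴⁸ = 7.33 × 10⁻¹⁷ m³.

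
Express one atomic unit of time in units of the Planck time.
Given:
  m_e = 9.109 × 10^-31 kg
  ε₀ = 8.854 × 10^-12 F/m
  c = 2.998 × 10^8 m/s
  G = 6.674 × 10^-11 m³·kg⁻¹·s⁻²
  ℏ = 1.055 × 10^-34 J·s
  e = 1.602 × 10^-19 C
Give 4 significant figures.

4.494 × 10^26

atomic unit of time: τ_au = (4πε₀)²ℏ³/(m_e e⁴) = 2.423 × 10^-17 s
Planck time: t_P = √(ℏG/c⁵) = 5.392 × 10^-44 s
ratio = 2.423 × 10^-17 / 5.392 × 10^-44 = 4.494 × 10^26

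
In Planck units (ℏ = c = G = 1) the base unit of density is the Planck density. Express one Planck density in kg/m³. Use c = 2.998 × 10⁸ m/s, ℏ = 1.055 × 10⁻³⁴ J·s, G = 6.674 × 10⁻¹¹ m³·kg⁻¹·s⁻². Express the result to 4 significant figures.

5.154 × 10⁹⁶ kg/m³

ρ_P = c⁵/(ℏG²)
  = 2.422 × 10⁴² / 4.699 × 10⁻⁵⁵
  = 5.154 × 10⁹⁶ kg/m³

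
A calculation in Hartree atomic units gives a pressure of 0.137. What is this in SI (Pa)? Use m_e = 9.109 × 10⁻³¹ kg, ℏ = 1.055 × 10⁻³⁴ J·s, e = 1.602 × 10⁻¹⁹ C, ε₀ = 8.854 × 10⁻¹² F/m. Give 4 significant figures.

One atomic unit of pressure: P_au = E_h/a₀³ = m_e⁴e¹⁰/((4πε₀)⁵ℏ⁸) = 2.929 × 10¹³ Pa.
0.137 × 2.929 × 10¹³ Pa = 4.013 × 10¹² Pa

4.013 × 10¹² Pa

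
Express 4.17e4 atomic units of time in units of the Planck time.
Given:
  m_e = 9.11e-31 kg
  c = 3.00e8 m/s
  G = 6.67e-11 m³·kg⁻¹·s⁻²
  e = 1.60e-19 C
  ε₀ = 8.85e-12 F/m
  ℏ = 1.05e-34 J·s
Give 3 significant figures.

1.86e31

atomic unit of time: τ_au = (4πε₀)²ℏ³/(m_e e⁴) = 2.40e-17 s
Planck time: t_P = √(ℏG/c⁵) = 5.37e-44 s
4.17e4 × 2.40e-17 / 5.37e-44 = 1.86e31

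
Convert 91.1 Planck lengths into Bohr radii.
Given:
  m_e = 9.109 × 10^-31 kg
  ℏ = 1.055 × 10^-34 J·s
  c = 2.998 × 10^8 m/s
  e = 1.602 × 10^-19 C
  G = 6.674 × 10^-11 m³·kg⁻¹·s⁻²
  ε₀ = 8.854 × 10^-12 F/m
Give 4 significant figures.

2.780 × 10^-23

Planck length: ℓ_P = √(ℏG/c³) = 1.616 × 10^-35 m
Bohr radius: a₀ = 4πε₀ℏ²/(m_e e²) = 5.297 × 10^-11 m
91.1 × 1.616 × 10^-35 / 5.297 × 10^-11 = 2.780 × 10^-23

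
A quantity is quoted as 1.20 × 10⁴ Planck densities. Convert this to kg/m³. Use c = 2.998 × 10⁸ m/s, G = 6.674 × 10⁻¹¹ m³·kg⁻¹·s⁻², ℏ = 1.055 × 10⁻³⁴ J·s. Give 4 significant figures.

One Planck density: ρ_P = c⁵/(ℏG²) = 5.154 × 10⁹⁶ kg/m³.
1.20 × 10⁴ × 5.154 × 10⁹⁶ kg/m³ = 6.185 × 10¹⁰⁰ kg/m³

6.185 × 10¹⁰⁰ kg/m³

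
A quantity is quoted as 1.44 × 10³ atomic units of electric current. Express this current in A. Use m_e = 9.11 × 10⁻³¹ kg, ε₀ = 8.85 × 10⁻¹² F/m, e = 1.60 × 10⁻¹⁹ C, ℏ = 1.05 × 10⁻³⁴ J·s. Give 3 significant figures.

9.61 A

One atomic unit of electric current: I_au = e E_h/ℏ = m_e e⁵/((4πε₀)²ℏ³) = 6.67 × 10⁻³ A.
1.44 × 10³ × 6.67 × 10⁻³ A = 9.61 A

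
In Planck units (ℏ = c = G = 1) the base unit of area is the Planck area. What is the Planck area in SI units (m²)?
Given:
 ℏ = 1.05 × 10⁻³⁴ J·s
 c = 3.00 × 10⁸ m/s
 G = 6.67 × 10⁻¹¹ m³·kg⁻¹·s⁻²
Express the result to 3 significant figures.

A_P = ℏG/c³
  = 7.00 × 10⁻⁴⁵ / 2.70 × 10²⁵
  = 2.59 × 10⁻⁷⁰ m²

2.59 × 10⁻⁷⁰ m²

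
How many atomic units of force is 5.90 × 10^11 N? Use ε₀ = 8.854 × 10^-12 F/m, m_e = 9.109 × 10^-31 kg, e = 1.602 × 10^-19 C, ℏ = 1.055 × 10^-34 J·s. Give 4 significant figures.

7.178 × 10^18

atomic unit of force: F_au = E_h/a₀ = m_e²e⁶/((4πε₀)³ℏ⁴) = 8.220 × 10^-8 N.
5.90 × 10^11 / 8.220 × 10^-8 = 7.178 × 10^18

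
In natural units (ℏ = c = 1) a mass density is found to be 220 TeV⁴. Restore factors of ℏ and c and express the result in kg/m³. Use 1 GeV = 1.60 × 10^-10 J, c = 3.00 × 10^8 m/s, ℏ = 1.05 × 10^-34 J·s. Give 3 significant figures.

5.13 × 10^34 kg/m³

Mass density is [E]/(c²[L]³) = [E]⁴/(ℏ³c⁵).
1 GeV⁴ → 1/(ℏ³c⁵) × (1 GeV in J)⁴ = 2.33 × 10^20 kg/m³.
Convert the energy scale: 220 TeV⁴ = 2.20 × 10^14 GeV⁴.
Result: 2.20 × 10^14 × 2.33 × 10^20 = 5.13 × 10^34 kg/m³.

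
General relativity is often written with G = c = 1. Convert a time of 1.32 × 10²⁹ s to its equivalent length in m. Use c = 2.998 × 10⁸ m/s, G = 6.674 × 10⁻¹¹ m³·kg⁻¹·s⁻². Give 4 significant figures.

3.957 × 10³⁷ m

Time → length via c.
1.32 × 10²⁹ s × (c) = 3.957 × 10³⁷ m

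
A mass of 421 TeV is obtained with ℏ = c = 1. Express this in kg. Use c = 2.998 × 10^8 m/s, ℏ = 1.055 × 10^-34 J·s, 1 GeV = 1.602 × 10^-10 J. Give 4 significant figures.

Mass is [E]/c²; divide by c².
1 GeV → 1/c² × (1 GeV in J) = 1.782 × 10^-27 kg.
Convert the energy scale: 421 TeV = 4.21 × 10^5 GeV.
Result: 4.21 × 10^5 × 1.782 × 10^-27 = 7.504 × 10^-22 kg.

7.504 × 10^-22 kg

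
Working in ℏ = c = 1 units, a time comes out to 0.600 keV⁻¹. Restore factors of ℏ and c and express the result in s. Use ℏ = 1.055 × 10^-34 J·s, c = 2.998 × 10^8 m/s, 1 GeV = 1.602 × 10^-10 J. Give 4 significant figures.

3.951 × 10^-19 s

A time is [E]⁻¹ in ℏ=c=1; restore one factor of ℏ.
1 GeV⁻¹ → ℏ × (1 GeV in J)⁻¹ = 6.586 × 10^-25 s.
Convert the energy scale: 0.600 keV⁻¹ = 6.00 × 10^5 GeV⁻¹.
Result: 6.00 × 10^5 × 6.586 × 10^-25 = 3.951 × 10^-19 s.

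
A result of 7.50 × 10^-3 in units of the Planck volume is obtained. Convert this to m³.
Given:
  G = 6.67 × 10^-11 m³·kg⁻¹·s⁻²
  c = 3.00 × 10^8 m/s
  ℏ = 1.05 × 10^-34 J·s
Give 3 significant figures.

3.13 × 10^-107 m³

One Planck volume: V_P = (ℏG/c³)^(3/2) = 4.18 × 10^-105 m³.
7.50 × 10^-3 × 4.18 × 10^-105 m³ = 3.13 × 10^-107 m³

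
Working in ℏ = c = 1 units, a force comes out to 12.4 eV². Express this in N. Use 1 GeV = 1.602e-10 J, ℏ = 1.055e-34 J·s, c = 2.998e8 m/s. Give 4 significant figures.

Force is [E]/[L] = [E]²/(ℏc); restore (ℏc)⁻¹.
1 GeV² → 1/(ℏc) × (1 GeV in J)² = 8.114e5 N.
Convert the energy scale: 12.4 eV² = 1.24e-17 GeV².
Result: 1.24e-17 × 8.114e5 = 1.006e-11 N.

1.006e-11 N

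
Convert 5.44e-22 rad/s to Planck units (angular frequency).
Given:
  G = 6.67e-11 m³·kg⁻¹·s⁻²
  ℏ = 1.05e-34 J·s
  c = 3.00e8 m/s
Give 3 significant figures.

Planck angular frequency: ω_P = √(c⁵/(ℏG)) = 1.86e43 rad/s.
5.44e-22 / 1.86e43 = 2.92e-65

2.92e-65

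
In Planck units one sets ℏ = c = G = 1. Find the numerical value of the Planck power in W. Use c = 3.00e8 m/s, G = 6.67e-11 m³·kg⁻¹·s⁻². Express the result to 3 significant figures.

3.64e52 W

P_P = c⁵/G
  = 2.43e42 / 6.67e-11
  = 3.64e52 W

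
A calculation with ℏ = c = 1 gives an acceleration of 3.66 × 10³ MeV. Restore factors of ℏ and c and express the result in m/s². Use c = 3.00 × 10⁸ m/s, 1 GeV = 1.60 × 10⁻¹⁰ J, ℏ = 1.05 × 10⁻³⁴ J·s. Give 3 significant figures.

Acceleration is [L]/[T]² = c·[E]/ℏ.
1 GeV → c/ℏ × (1 GeV in J) = 4.57 × 10³² m/s².
Convert the energy scale: 3.66 × 10³ MeV = 3.66 GeV.
Result: 3.66 × 4.57 × 10³² = 1.67 × 10³³ m/s².

1.67 × 10³³ m/s²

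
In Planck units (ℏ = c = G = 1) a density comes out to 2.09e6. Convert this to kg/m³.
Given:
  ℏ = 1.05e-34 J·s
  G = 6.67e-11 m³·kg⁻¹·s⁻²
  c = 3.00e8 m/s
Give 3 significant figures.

One Planck density: ρ_P = c⁵/(ℏG²) = 5.20e96 kg/m³.
2.09e6 × 5.20e96 kg/m³ = 1.09e103 kg/m³

1.09e103 kg/m³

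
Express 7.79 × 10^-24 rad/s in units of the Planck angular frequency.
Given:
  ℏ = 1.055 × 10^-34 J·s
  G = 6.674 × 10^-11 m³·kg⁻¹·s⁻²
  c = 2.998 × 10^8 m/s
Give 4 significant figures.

Planck angular frequency: ω_P = √(c⁵/(ℏG)) = 1.855 × 10^43 rad/s.
7.79 × 10^-24 / 1.855 × 10^43 = 4.200 × 10^-67

4.200 × 10^-67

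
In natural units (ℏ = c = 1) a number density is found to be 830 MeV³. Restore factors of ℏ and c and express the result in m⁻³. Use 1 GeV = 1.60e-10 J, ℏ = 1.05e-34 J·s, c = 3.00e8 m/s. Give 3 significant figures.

Number density is [L]⁻³ = [E]³/(ℏc)³.
1 GeV³ → 1/(ℏc)³ × (1 GeV in J)³ = 1.31e47 m⁻³.
Convert the energy scale: 830 MeV³ = 8.30e-7 GeV³.
Result: 8.30e-7 × 1.31e47 = 1.09e41 m⁻³.

1.09e41 m⁻³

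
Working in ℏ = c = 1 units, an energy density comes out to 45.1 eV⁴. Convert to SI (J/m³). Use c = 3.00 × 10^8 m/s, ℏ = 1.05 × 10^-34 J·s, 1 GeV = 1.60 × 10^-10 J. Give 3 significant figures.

[E]/[L]³ = [E]⁴/(ℏc)³; restore (ℏc)⁻³.
1 GeV⁴ → 1/(ℏc)³ × (1 GeV in J)⁴ = 2.10 × 10^37 J/m³.
Convert the energy scale: 45.1 eV⁴ = 4.51 × 10^-35 GeV⁴.
Result: 4.51 × 10^-35 × 2.10 × 10^37 = 946 J/m³.

946 J/m³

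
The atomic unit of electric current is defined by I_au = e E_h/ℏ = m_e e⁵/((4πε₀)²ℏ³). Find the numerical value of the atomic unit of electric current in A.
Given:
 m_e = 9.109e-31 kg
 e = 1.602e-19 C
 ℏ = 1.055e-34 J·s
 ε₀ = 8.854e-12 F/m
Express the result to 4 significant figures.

6.612e-3 A

I_au = e E_h/ℏ = m_e e⁵/((4πε₀)²ℏ³)
E_h = 4.354e-18 J
e·E_h/ℏ = 6.612e-3 A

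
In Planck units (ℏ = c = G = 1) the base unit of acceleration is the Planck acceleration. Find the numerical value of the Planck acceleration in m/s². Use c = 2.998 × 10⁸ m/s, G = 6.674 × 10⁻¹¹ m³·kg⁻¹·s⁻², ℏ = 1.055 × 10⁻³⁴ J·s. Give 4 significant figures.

a_P = √(c⁷/(ℏG))
  = √(3.092 × 10¹⁰³)
  = 5.560 × 10⁵¹ m/s²

5.560 × 10⁵¹ m/s²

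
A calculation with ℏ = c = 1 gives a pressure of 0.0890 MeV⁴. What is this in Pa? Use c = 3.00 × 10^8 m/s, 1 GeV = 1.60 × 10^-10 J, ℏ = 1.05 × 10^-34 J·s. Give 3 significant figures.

Pressure is [E]/[L]³ = [E]⁴/(ℏc)³.
1 GeV⁴ → 1/(ℏc)³ × (1 GeV in J)⁴ = 2.10 × 10^37 Pa.
Convert the energy scale: 0.0890 MeV⁴ = 8.90 × 10^-14 GeV⁴.
Result: 8.90 × 10^-14 × 2.10 × 10^37 = 1.87 × 10^24 Pa.

1.87 × 10^24 Pa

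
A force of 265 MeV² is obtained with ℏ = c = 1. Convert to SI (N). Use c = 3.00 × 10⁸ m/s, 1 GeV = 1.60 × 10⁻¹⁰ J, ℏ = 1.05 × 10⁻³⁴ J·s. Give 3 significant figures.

215 N

Force is [E]/[L] = [E]²/(ℏc); restore (ℏc)⁻¹.
1 GeV² → 1/(ℏc) × (1 GeV in J)² = 8.13 × 10⁵ N.
Convert the energy scale: 265 MeV² = 2.65 × 10⁻⁴ GeV².
Result: 2.65 × 10⁻⁴ × 8.13 × 10⁵ = 215 N.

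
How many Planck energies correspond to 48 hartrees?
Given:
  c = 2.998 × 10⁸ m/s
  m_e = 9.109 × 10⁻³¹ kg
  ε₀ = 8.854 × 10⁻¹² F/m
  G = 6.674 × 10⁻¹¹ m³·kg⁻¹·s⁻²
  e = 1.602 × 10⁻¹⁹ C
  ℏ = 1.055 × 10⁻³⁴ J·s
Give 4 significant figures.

hartree: E_h = m_e e⁴/(4πε₀ℏ)² = 4.354 × 10⁻¹⁸ J
Planck energy: E_P = √(ℏc⁵/G) = 1.957 × 10⁹ J
48 × 4.354 × 10⁻¹⁸ / 1.957 × 10⁹ = 1.068 × 10⁻²⁵

1.068 × 10⁻²⁵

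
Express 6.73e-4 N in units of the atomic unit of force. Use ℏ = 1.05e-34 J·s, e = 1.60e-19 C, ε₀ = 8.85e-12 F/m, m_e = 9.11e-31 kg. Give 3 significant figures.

8.08e3

atomic unit of force: F_au = E_h/a₀ = m_e²e⁶/((4πε₀)³ℏ⁴) = 8.33e-8 N.
6.73e-4 / 8.33e-8 = 8.08e3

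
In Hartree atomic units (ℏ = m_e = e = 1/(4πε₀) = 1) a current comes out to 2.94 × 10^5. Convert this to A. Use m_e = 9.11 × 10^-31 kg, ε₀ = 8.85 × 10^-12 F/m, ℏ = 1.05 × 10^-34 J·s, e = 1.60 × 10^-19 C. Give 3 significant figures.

1.96 × 10^3 A

One atomic unit of electric current: I_au = e E_h/ℏ = m_e e⁵/((4πε₀)²ℏ³) = 6.67 × 10^-3 A.
2.94 × 10^5 × 6.67 × 10^-3 A = 1.96 × 10^3 A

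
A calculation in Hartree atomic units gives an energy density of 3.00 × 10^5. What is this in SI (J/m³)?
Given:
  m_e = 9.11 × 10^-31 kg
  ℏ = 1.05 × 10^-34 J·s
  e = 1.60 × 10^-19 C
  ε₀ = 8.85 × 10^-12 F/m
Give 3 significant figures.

9.04 × 10^18 J/m³

One atomic unit of energy density: u_au = E_h/a₀³ = m_e⁴e¹⁰/((4πε₀)⁵ℏ⁸) = 3.01 × 10^13 J/m³.
3.00 × 10^5 × 3.01 × 10^13 J/m³ = 9.04 × 10^18 J/m³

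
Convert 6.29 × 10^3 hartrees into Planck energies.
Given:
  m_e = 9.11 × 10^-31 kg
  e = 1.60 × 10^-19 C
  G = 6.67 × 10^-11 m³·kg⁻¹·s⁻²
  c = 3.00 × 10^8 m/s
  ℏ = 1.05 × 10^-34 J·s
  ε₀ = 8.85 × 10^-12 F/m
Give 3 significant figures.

hartree: E_h = m_e e⁴/(4πε₀ℏ)² = 4.38 × 10^-18 J
Planck energy: E_P = √(ℏc⁵/G) = 1.96 × 10^9 J
6.29 × 10^3 × 4.38 × 10^-18 / 1.96 × 10^9 = 1.41 × 10^-23

1.41 × 10^-23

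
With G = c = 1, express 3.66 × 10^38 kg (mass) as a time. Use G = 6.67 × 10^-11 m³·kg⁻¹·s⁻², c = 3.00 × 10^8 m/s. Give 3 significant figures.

Mass → time via G/c³.
3.66 × 10^38 kg × (G/c³) = 904 s

904 s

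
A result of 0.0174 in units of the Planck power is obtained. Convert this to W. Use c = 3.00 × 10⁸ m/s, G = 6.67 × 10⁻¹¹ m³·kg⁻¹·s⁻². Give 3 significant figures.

One Planck power: P_P = c⁵/G = 3.64 × 10⁵² W.
0.0174 × 3.64 × 10⁵² W = 6.34 × 10⁵⁰ W

6.34 × 10⁵⁰ W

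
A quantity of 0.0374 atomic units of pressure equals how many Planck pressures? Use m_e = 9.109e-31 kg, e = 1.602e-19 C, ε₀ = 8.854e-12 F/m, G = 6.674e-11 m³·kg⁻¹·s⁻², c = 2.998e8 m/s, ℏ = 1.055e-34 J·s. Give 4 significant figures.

2.365e-102

atomic unit of pressure: P_au = E_h/a₀³ = m_e⁴e¹⁰/((4πε₀)⁵ℏ⁸) = 2.929e13 Pa
Planck pressure: p_P = c⁷/(ℏG²) = 4.632e113 Pa
0.0374 × 2.929e13 / 4.632e113 = 2.365e-102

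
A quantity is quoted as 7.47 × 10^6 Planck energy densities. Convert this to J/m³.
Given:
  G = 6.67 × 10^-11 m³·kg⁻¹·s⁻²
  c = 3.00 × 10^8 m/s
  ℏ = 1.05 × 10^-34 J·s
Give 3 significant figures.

One Planck energy density: u_P = c⁷/(ℏG²) = 4.68 × 10^113 J/m³.
7.47 × 10^6 × 4.68 × 10^113 J/m³ = 3.50 × 10^120 J/m³

3.50 × 10^120 J/m³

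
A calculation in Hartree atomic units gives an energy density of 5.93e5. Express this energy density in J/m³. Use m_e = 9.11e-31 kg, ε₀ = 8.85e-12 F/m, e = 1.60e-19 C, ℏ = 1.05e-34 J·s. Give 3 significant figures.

One atomic unit of energy density: u_au = E_h/a₀³ = m_e⁴e¹⁰/((4πε₀)⁵ℏ⁸) = 3.01e13 J/m³.
5.93e5 × 3.01e13 J/m³ = 1.79e19 J/m³

1.79e19 J/m³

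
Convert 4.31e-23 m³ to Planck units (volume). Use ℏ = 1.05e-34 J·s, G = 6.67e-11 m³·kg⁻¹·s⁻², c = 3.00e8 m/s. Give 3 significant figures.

Planck volume: V_P = (ℏG/c³)^(3/2) = 4.18e-105 m³.
4.31e-23 / 4.18e-105 = 1.03e82

1.03e82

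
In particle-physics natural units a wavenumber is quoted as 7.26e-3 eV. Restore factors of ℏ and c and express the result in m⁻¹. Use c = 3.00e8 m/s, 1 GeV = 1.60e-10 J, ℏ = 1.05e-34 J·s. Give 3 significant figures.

Inverse length is [E]/(ℏc).
1 GeV → 1/(ℏc) × (1 GeV in J) = 5.08e15 m⁻¹.
Convert the energy scale: 7.26e-3 eV = 7.26e-12 GeV.
Result: 7.26e-12 × 5.08e15 = 3.69e4 m⁻¹.

3.69e4 m⁻¹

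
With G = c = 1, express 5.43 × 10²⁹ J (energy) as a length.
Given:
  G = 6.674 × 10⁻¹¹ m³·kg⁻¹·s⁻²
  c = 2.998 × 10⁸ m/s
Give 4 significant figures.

4.486 × 10⁻¹⁵ m

Energy → length via G/c⁴.
5.43 × 10²⁹ J × (G/c⁴) = 4.486 × 10⁻¹⁵ m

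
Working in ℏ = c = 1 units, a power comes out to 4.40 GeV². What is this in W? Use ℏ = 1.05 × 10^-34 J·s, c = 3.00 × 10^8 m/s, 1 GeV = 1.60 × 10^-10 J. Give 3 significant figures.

Power is [E]/[T] = [E]²/ℏ.
1 GeV² → 1/ℏ × (1 GeV in J)² = 2.44 × 10^14 W.
Result: 4.40 × 2.44 × 10^14 = 1.07 × 10^15 W.

1.07 × 10^15 W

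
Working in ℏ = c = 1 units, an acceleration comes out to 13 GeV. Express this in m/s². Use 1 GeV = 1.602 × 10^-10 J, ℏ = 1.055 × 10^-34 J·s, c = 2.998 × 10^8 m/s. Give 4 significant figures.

Acceleration is [L]/[T]² = c·[E]/ℏ.
1 GeV → c/ℏ × (1 GeV in J) = 4.552 × 10^32 m/s².
Result: 13 × 4.552 × 10^32 = 5.918 × 10^33 m/s².

5.918 × 10^33 m/s²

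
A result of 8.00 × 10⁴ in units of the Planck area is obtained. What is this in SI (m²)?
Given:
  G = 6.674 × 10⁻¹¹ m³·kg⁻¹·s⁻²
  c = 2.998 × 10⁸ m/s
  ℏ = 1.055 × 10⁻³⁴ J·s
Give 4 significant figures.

2.090 × 10⁻⁶⁵ m²

One Planck area: A_P = ℏG/c³ = 2.613 × 10⁻⁷⁰ m².
8.00 × 10⁴ × 2.613 × 10⁻⁷⁰ m² = 2.090 × 10⁻⁶⁵ m²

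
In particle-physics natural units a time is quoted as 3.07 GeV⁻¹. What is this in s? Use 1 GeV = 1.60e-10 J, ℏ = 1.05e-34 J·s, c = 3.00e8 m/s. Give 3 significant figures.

2.01e-24 s

A time is [E]⁻¹ in ℏ=c=1; restore one factor of ℏ.
1 GeV⁻¹ → ℏ × (1 GeV in J)⁻¹ = 6.56e-25 s.
Result: 3.07 × 6.56e-25 = 2.01e-24 s.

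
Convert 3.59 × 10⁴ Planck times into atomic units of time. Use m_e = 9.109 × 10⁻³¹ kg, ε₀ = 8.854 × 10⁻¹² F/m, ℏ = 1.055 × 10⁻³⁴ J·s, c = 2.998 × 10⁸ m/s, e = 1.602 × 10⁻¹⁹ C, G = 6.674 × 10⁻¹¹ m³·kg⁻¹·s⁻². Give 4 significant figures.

7.989 × 10⁻²³

Planck time: t_P = √(ℏG/c⁵) = 5.392 × 10⁻⁴⁴ s
atomic unit of time: τ_au = (4πε₀)²ℏ³/(m_e e⁴) = 2.423 × 10⁻¹⁷ s
3.59 × 10⁴ × 5.392 × 10⁻⁴⁴ / 2.423 × 10⁻¹⁷ = 7.989 × 10⁻²³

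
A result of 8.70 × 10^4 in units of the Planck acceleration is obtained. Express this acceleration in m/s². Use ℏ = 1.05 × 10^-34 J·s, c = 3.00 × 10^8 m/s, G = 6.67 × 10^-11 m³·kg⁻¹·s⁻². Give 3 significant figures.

One Planck acceleration: a_P = √(c⁷/(ℏG)) = 5.59 × 10^51 m/s².
8.70 × 10^4 × 5.59 × 10^51 m/s² = 4.86 × 10^56 m/s²

4.86 × 10^56 m/s²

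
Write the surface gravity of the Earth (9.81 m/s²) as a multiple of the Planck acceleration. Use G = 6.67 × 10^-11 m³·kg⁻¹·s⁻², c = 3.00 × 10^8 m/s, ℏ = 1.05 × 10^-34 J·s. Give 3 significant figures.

Planck acceleration: a_P = √(c⁷/(ℏG)) = 5.59 × 10^51 m/s².
9.81 / 5.59 × 10^51 = 1.76 × 10^-51

1.76 × 10^-51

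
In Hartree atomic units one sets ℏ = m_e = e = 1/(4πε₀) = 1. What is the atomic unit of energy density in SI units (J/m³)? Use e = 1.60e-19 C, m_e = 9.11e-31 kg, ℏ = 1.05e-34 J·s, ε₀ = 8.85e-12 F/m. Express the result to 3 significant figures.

u_au = E_h/a₀³ = m_e⁴e¹⁰/((4πε₀)⁵ℏ⁸)
E_h = 4.38e-18 J
a₀ = 5.26e-11 m
E_h/a₀³ = 3.01e13 J/m³

3.01e13 J/m³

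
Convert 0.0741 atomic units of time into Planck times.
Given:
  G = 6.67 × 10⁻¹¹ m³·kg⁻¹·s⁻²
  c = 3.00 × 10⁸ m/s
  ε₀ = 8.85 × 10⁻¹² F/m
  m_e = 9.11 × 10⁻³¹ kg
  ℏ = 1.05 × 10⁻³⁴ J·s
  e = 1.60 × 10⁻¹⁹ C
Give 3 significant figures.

3.31 × 10²⁵

atomic unit of time: τ_au = (4πε₀)²ℏ³/(m_e e⁴) = 2.40 × 10⁻¹⁷ s
Planck time: t_P = √(ℏG/c⁵) = 5.37 × 10⁻⁴⁴ s
0.0741 × 2.40 × 10⁻¹⁷ / 5.37 × 10⁻⁴⁴ = 3.31 × 10²⁵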